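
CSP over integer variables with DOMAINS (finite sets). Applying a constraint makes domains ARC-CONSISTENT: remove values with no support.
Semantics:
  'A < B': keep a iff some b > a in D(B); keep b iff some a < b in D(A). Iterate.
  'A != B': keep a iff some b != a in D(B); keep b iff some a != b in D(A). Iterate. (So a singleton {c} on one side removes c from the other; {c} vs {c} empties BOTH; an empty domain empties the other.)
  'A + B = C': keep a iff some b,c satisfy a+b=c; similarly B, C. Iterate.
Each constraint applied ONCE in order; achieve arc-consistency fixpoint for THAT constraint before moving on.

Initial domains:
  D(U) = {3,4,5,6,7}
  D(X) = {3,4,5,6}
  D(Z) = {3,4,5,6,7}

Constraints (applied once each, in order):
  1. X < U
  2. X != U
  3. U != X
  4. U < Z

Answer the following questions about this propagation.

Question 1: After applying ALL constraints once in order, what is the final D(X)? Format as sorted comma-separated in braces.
Answer: {3,4,5,6}

Derivation:
Constraint 1 (X < U) on D(X)={3,4,5,6} D(U)={3,4,5,6,7}: U {3,4,5,6,7}->{4,5,6,7}
Constraint 2 (X != U) on D(X)={3,4,5,6} D(U)={4,5,6,7}: no change
Constraint 3 (U != X) on D(U)={4,5,6,7} D(X)={3,4,5,6}: no change
Constraint 4 (U < Z) on D(U)={4,5,6,7} D(Z)={3,4,5,6,7}: U {4,5,6,7}->{4,5,6}; Z {3,4,5,6,7}->{5,6,7}
So after all 4 constraints: D(X) = {3,4,5,6}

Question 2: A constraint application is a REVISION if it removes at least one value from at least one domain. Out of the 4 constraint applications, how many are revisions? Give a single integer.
Answer: 2

Derivation:
Constraint 1 (X < U) on D(X)={3,4,5,6} D(U)={3,4,5,6,7}: U {3,4,5,6,7}->{4,5,6,7} => REVISION
Constraint 2 (X != U) on D(X)={3,4,5,6} D(U)={4,5,6,7}: no change => not a revision
Constraint 3 (U != X) on D(U)={4,5,6,7} D(X)={3,4,5,6}: no change => not a revision
Constraint 4 (U < Z) on D(U)={4,5,6,7} D(Z)={3,4,5,6,7}: U {4,5,6,7}->{4,5,6}; Z {3,4,5,6,7}->{5,6,7} => REVISION
Total revisions = 2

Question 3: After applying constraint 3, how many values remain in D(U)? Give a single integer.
Answer: 4

Derivation:
Constraint 1 (X < U) on D(X)={3,4,5,6} D(U)={3,4,5,6,7}: U {3,4,5,6,7}->{4,5,6,7}
Constraint 2 (X != U) on D(X)={3,4,5,6} D(U)={4,5,6,7}: no change
Constraint 3 (U != X) on D(U)={4,5,6,7} D(X)={3,4,5,6}: no change
So after constraint 3: D(U)={4,5,6,7}, size = 4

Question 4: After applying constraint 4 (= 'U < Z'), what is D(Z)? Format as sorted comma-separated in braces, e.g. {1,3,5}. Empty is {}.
Constraint 1 (X < U) on D(X)={3,4,5,6} D(U)={3,4,5,6,7}: U {3,4,5,6,7}->{4,5,6,7}
Constraint 2 (X != U) on D(X)={3,4,5,6} D(U)={4,5,6,7}: no change
Constraint 3 (U != X) on D(U)={4,5,6,7} D(X)={3,4,5,6}: no change
Constraint 4 (U < Z) on D(U)={4,5,6,7} D(Z)={3,4,5,6,7}: U {4,5,6,7}->{4,5,6}; Z {3,4,5,6,7}->{5,6,7}
So after constraint 4: D(Z) = {5,6,7}

Answer: {5,6,7}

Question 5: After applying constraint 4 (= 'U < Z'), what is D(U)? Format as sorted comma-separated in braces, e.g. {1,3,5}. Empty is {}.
Constraint 1 (X < U) on D(X)={3,4,5,6} D(U)={3,4,5,6,7}: U {3,4,5,6,7}->{4,5,6,7}
Constraint 2 (X != U) on D(X)={3,4,5,6} D(U)={4,5,6,7}: no change
Constraint 3 (U != X) on D(U)={4,5,6,7} D(X)={3,4,5,6}: no change
Constraint 4 (U < Z) on D(U)={4,5,6,7} D(Z)={3,4,5,6,7}: U {4,5,6,7}->{4,5,6}; Z {3,4,5,6,7}->{5,6,7}
So after constraint 4: D(U) = {4,5,6}

Answer: {4,5,6}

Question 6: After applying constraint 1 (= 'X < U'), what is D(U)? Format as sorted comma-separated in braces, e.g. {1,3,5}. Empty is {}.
Answer: {4,5,6,7}

Derivation:
Constraint 1 (X < U) on D(X)={3,4,5,6} D(U)={3,4,5,6,7}: U {3,4,5,6,7}->{4,5,6,7}
So after constraint 1: D(U) = {4,5,6,7}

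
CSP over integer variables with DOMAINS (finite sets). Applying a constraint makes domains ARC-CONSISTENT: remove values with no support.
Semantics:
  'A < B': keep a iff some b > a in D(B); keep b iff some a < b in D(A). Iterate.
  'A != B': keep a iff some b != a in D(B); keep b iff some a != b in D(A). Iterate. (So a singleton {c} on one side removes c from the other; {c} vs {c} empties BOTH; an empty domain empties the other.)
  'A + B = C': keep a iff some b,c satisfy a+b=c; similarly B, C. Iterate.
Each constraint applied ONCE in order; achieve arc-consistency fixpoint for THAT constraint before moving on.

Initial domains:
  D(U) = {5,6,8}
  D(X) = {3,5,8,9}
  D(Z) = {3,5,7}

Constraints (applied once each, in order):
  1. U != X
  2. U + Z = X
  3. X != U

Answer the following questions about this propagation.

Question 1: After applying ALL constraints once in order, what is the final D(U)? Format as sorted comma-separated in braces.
Constraint 1 (U != X) on D(U)={5,6,8} D(X)={3,5,8,9}: no change
Constraint 2 (U + Z = X) on D(U)={5,6,8} D(Z)={3,5,7} D(X)={3,5,8,9}: U {5,6,8}->{5,6}; Z {3,5,7}->{3}; X {3,5,8,9}->{8,9}
Constraint 3 (X != U) on D(X)={8,9} D(U)={5,6}: no change
So after all 3 constraints: D(U) = {5,6}

Answer: {5,6}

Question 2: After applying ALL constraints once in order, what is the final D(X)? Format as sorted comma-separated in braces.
Constraint 1 (U != X) on D(U)={5,6,8} D(X)={3,5,8,9}: no change
Constraint 2 (U + Z = X) on D(U)={5,6,8} D(Z)={3,5,7} D(X)={3,5,8,9}: U {5,6,8}->{5,6}; Z {3,5,7}->{3}; X {3,5,8,9}->{8,9}
Constraint 3 (X != U) on D(X)={8,9} D(U)={5,6}: no change
So after all 3 constraints: D(X) = {8,9}

Answer: {8,9}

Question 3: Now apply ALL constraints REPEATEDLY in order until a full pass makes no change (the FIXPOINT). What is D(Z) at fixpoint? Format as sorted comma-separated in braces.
pass 0 (initial): D(Z)={3,5,7}
pass 1: U {5,6,8}->{5,6}; X {3,5,8,9}->{8,9}; Z {3,5,7}->{3}
pass 2: no change
Fixpoint after 2 passes: D(Z) = {3}

Answer: {3}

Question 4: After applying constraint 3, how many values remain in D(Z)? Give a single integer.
Constraint 1 (U != X) on D(U)={5,6,8} D(X)={3,5,8,9}: no change
Constraint 2 (U + Z = X) on D(U)={5,6,8} D(Z)={3,5,7} D(X)={3,5,8,9}: U {5,6,8}->{5,6}; Z {3,5,7}->{3}; X {3,5,8,9}->{8,9}
Constraint 3 (X != U) on D(X)={8,9} D(U)={5,6}: no change
So after constraint 3: D(Z)={3}, size = 1

Answer: 1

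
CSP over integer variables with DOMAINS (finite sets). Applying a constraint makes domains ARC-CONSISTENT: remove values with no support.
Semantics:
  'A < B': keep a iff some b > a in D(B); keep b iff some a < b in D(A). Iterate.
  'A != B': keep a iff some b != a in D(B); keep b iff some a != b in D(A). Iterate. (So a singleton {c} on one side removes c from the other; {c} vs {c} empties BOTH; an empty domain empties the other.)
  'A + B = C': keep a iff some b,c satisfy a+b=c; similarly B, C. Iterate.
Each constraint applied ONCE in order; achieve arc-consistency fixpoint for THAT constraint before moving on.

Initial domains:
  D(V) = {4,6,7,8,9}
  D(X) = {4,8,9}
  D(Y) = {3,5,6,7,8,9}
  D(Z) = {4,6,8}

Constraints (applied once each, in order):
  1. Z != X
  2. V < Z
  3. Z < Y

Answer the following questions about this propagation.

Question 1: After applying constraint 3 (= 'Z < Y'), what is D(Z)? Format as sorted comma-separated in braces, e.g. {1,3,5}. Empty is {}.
Constraint 1 (Z != X) on D(Z)={4,6,8} D(X)={4,8,9}: no change
Constraint 2 (V < Z) on D(V)={4,6,7,8,9} D(Z)={4,6,8}: V {4,6,7,8,9}->{4,6,7}; Z {4,6,8}->{6,8}
Constraint 3 (Z < Y) on D(Z)={6,8} D(Y)={3,5,6,7,8,9}: Y {3,5,6,7,8,9}->{7,8,9}
So after constraint 3: D(Z) = {6,8}

Answer: {6,8}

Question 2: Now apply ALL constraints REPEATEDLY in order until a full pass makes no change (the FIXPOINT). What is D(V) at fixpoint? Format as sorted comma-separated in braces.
Answer: {4,6,7}

Derivation:
pass 0 (initial): D(V)={4,6,7,8,9}
pass 1: V {4,6,7,8,9}->{4,6,7}; Y {3,5,6,7,8,9}->{7,8,9}; Z {4,6,8}->{6,8}
pass 2: no change
Fixpoint after 2 passes: D(V) = {4,6,7}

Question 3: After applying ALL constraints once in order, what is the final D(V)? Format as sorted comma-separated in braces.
Answer: {4,6,7}

Derivation:
Constraint 1 (Z != X) on D(Z)={4,6,8} D(X)={4,8,9}: no change
Constraint 2 (V < Z) on D(V)={4,6,7,8,9} D(Z)={4,6,8}: V {4,6,7,8,9}->{4,6,7}; Z {4,6,8}->{6,8}
Constraint 3 (Z < Y) on D(Z)={6,8} D(Y)={3,5,6,7,8,9}: Y {3,5,6,7,8,9}->{7,8,9}
So after all 3 constraints: D(V) = {4,6,7}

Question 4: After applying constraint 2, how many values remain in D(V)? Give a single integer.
Constraint 1 (Z != X) on D(Z)={4,6,8} D(X)={4,8,9}: no change
Constraint 2 (V < Z) on D(V)={4,6,7,8,9} D(Z)={4,6,8}: V {4,6,7,8,9}->{4,6,7}; Z {4,6,8}->{6,8}
So after constraint 2: D(V)={4,6,7}, size = 3

Answer: 3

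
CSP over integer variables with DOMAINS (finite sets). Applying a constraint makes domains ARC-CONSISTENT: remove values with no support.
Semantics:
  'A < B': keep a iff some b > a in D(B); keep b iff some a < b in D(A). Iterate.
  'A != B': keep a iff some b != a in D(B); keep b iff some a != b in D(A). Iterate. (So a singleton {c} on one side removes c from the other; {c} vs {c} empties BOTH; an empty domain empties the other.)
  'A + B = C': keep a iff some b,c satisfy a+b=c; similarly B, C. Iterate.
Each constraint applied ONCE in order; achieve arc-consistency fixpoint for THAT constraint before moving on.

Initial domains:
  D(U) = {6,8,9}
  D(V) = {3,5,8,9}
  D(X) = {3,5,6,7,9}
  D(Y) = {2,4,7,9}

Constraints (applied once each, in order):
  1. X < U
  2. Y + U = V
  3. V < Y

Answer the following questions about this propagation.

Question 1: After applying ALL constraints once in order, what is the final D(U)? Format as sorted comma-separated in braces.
Answer: {6}

Derivation:
Constraint 1 (X < U) on D(X)={3,5,6,7,9} D(U)={6,8,9}: X {3,5,6,7,9}->{3,5,6,7}
Constraint 2 (Y + U = V) on D(Y)={2,4,7,9} D(U)={6,8,9} D(V)={3,5,8,9}: Y {2,4,7,9}->{2}; U {6,8,9}->{6}; V {3,5,8,9}->{8}
Constraint 3 (V < Y) on D(V)={8} D(Y)={2}: V {8}->{}; Y {2}->{}
So after all 3 constraints: D(U) = {6}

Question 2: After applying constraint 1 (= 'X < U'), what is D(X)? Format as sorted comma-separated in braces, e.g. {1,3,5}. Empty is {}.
Constraint 1 (X < U) on D(X)={3,5,6,7,9} D(U)={6,8,9}: X {3,5,6,7,9}->{3,5,6,7}
So after constraint 1: D(X) = {3,5,6,7}

Answer: {3,5,6,7}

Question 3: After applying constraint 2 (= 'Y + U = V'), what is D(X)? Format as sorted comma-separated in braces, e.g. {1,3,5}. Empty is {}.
Constraint 1 (X < U) on D(X)={3,5,6,7,9} D(U)={6,8,9}: X {3,5,6,7,9}->{3,5,6,7}
Constraint 2 (Y + U = V) on D(Y)={2,4,7,9} D(U)={6,8,9} D(V)={3,5,8,9}: Y {2,4,7,9}->{2}; U {6,8,9}->{6}; V {3,5,8,9}->{8}
So after constraint 2: D(X) = {3,5,6,7}

Answer: {3,5,6,7}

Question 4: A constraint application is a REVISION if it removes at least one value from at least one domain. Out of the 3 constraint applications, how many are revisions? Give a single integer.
Answer: 3

Derivation:
Constraint 1 (X < U) on D(X)={3,5,6,7,9} D(U)={6,8,9}: X {3,5,6,7,9}->{3,5,6,7} => REVISION
Constraint 2 (Y + U = V) on D(Y)={2,4,7,9} D(U)={6,8,9} D(V)={3,5,8,9}: Y {2,4,7,9}->{2}; U {6,8,9}->{6}; V {3,5,8,9}->{8} => REVISION
Constraint 3 (V < Y) on D(V)={8} D(Y)={2}: V {8}->{}; Y {2}->{} => REVISION
Total revisions = 3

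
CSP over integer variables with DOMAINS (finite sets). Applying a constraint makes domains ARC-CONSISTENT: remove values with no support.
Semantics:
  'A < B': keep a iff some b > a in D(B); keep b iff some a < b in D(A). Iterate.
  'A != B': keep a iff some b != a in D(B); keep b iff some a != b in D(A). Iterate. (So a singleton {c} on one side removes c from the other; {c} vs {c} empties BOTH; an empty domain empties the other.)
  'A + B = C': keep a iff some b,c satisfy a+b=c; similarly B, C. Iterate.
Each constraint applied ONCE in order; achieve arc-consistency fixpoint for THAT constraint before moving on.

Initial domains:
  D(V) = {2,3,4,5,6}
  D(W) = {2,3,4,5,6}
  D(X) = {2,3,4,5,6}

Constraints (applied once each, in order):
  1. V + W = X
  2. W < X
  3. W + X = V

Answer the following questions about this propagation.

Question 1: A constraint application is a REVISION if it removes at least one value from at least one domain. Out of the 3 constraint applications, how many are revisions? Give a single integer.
Constraint 1 (V + W = X) on D(V)={2,3,4,5,6} D(W)={2,3,4,5,6} D(X)={2,3,4,5,6}: V {2,3,4,5,6}->{2,3,4}; W {2,3,4,5,6}->{2,3,4}; X {2,3,4,5,6}->{4,5,6} => REVISION
Constraint 2 (W < X) on D(W)={2,3,4} D(X)={4,5,6}: no change => not a revision
Constraint 3 (W + X = V) on D(W)={2,3,4} D(X)={4,5,6} D(V)={2,3,4}: W {2,3,4}->{}; X {4,5,6}->{}; V {2,3,4}->{} => REVISION
Total revisions = 2

Answer: 2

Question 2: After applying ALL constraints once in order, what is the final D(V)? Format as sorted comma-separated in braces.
Answer: {}

Derivation:
Constraint 1 (V + W = X) on D(V)={2,3,4,5,6} D(W)={2,3,4,5,6} D(X)={2,3,4,5,6}: V {2,3,4,5,6}->{2,3,4}; W {2,3,4,5,6}->{2,3,4}; X {2,3,4,5,6}->{4,5,6}
Constraint 2 (W < X) on D(W)={2,3,4} D(X)={4,5,6}: no change
Constraint 3 (W + X = V) on D(W)={2,3,4} D(X)={4,5,6} D(V)={2,3,4}: W {2,3,4}->{}; X {4,5,6}->{}; V {2,3,4}->{}
So after all 3 constraints: D(V) = {}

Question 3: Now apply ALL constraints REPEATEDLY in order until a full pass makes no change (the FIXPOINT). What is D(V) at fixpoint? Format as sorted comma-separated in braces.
pass 0 (initial): D(V)={2,3,4,5,6}
pass 1: V {2,3,4,5,6}->{}; W {2,3,4,5,6}->{}; X {2,3,4,5,6}->{}
pass 2: no change
Fixpoint after 2 passes: D(V) = {}

Answer: {}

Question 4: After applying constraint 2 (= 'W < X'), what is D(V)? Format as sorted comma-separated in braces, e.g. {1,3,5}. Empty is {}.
Constraint 1 (V + W = X) on D(V)={2,3,4,5,6} D(W)={2,3,4,5,6} D(X)={2,3,4,5,6}: V {2,3,4,5,6}->{2,3,4}; W {2,3,4,5,6}->{2,3,4}; X {2,3,4,5,6}->{4,5,6}
Constraint 2 (W < X) on D(W)={2,3,4} D(X)={4,5,6}: no change
So after constraint 2: D(V) = {2,3,4}

Answer: {2,3,4}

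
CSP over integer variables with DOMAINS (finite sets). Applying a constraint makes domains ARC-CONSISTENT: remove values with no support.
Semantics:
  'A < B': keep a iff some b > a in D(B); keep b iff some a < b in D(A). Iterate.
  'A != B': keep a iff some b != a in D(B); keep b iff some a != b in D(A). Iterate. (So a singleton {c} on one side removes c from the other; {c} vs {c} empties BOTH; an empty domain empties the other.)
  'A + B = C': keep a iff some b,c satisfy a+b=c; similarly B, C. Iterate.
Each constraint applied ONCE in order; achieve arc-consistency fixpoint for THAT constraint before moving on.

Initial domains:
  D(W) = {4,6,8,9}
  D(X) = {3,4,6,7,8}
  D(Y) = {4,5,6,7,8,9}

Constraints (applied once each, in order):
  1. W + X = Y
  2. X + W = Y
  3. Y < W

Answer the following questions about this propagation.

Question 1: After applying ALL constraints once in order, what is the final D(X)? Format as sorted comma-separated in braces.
Answer: {3,4}

Derivation:
Constraint 1 (W + X = Y) on D(W)={4,6,8,9} D(X)={3,4,6,7,8} D(Y)={4,5,6,7,8,9}: W {4,6,8,9}->{4,6}; X {3,4,6,7,8}->{3,4}; Y {4,5,6,7,8,9}->{7,8,9}
Constraint 2 (X + W = Y) on D(X)={3,4} D(W)={4,6} D(Y)={7,8,9}: no change
Constraint 3 (Y < W) on D(Y)={7,8,9} D(W)={4,6}: Y {7,8,9}->{}; W {4,6}->{}
So after all 3 constraints: D(X) = {3,4}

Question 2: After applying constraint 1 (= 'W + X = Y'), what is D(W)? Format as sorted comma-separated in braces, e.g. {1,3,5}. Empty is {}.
Constraint 1 (W + X = Y) on D(W)={4,6,8,9} D(X)={3,4,6,7,8} D(Y)={4,5,6,7,8,9}: W {4,6,8,9}->{4,6}; X {3,4,6,7,8}->{3,4}; Y {4,5,6,7,8,9}->{7,8,9}
So after constraint 1: D(W) = {4,6}

Answer: {4,6}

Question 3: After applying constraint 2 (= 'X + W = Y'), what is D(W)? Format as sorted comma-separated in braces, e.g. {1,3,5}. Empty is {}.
Constraint 1 (W + X = Y) on D(W)={4,6,8,9} D(X)={3,4,6,7,8} D(Y)={4,5,6,7,8,9}: W {4,6,8,9}->{4,6}; X {3,4,6,7,8}->{3,4}; Y {4,5,6,7,8,9}->{7,8,9}
Constraint 2 (X + W = Y) on D(X)={3,4} D(W)={4,6} D(Y)={7,8,9}: no change
So after constraint 2: D(W) = {4,6}

Answer: {4,6}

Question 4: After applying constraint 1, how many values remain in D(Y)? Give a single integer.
Constraint 1 (W + X = Y) on D(W)={4,6,8,9} D(X)={3,4,6,7,8} D(Y)={4,5,6,7,8,9}: W {4,6,8,9}->{4,6}; X {3,4,6,7,8}->{3,4}; Y {4,5,6,7,8,9}->{7,8,9}
So after constraint 1: D(Y)={7,8,9}, size = 3

Answer: 3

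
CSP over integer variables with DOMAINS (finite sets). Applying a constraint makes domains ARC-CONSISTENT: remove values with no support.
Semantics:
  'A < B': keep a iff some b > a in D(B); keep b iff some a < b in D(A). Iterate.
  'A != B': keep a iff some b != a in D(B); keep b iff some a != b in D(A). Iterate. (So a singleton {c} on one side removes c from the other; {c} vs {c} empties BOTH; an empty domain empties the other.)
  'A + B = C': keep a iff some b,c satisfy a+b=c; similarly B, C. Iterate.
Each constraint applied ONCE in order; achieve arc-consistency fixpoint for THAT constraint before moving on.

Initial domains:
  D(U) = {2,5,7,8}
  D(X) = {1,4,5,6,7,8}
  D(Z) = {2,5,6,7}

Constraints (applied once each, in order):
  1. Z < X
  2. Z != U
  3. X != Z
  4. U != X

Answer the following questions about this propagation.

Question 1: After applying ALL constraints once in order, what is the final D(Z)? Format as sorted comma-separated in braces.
Constraint 1 (Z < X) on D(Z)={2,5,6,7} D(X)={1,4,5,6,7,8}: X {1,4,5,6,7,8}->{4,5,6,7,8}
Constraint 2 (Z != U) on D(Z)={2,5,6,7} D(U)={2,5,7,8}: no change
Constraint 3 (X != Z) on D(X)={4,5,6,7,8} D(Z)={2,5,6,7}: no change
Constraint 4 (U != X) on D(U)={2,5,7,8} D(X)={4,5,6,7,8}: no change
So after all 4 constraints: D(Z) = {2,5,6,7}

Answer: {2,5,6,7}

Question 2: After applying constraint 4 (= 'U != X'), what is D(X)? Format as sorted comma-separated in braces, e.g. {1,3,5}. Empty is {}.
Answer: {4,5,6,7,8}

Derivation:
Constraint 1 (Z < X) on D(Z)={2,5,6,7} D(X)={1,4,5,6,7,8}: X {1,4,5,6,7,8}->{4,5,6,7,8}
Constraint 2 (Z != U) on D(Z)={2,5,6,7} D(U)={2,5,7,8}: no change
Constraint 3 (X != Z) on D(X)={4,5,6,7,8} D(Z)={2,5,6,7}: no change
Constraint 4 (U != X) on D(U)={2,5,7,8} D(X)={4,5,6,7,8}: no change
So after constraint 4: D(X) = {4,5,6,7,8}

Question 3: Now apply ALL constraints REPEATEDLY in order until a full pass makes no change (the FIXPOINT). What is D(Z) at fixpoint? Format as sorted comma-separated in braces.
Answer: {2,5,6,7}

Derivation:
pass 0 (initial): D(Z)={2,5,6,7}
pass 1: X {1,4,5,6,7,8}->{4,5,6,7,8}
pass 2: no change
Fixpoint after 2 passes: D(Z) = {2,5,6,7}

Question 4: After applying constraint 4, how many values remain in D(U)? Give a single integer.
Answer: 4

Derivation:
Constraint 1 (Z < X) on D(Z)={2,5,6,7} D(X)={1,4,5,6,7,8}: X {1,4,5,6,7,8}->{4,5,6,7,8}
Constraint 2 (Z != U) on D(Z)={2,5,6,7} D(U)={2,5,7,8}: no change
Constraint 3 (X != Z) on D(X)={4,5,6,7,8} D(Z)={2,5,6,7}: no change
Constraint 4 (U != X) on D(U)={2,5,7,8} D(X)={4,5,6,7,8}: no change
So after constraint 4: D(U)={2,5,7,8}, size = 4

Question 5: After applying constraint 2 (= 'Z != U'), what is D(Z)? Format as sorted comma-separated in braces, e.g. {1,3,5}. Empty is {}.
Constraint 1 (Z < X) on D(Z)={2,5,6,7} D(X)={1,4,5,6,7,8}: X {1,4,5,6,7,8}->{4,5,6,7,8}
Constraint 2 (Z != U) on D(Z)={2,5,6,7} D(U)={2,5,7,8}: no change
So after constraint 2: D(Z) = {2,5,6,7}

Answer: {2,5,6,7}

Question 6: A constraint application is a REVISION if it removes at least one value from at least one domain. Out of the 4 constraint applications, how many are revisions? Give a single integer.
Answer: 1

Derivation:
Constraint 1 (Z < X) on D(Z)={2,5,6,7} D(X)={1,4,5,6,7,8}: X {1,4,5,6,7,8}->{4,5,6,7,8} => REVISION
Constraint 2 (Z != U) on D(Z)={2,5,6,7} D(U)={2,5,7,8}: no change => not a revision
Constraint 3 (X != Z) on D(X)={4,5,6,7,8} D(Z)={2,5,6,7}: no change => not a revision
Constraint 4 (U != X) on D(U)={2,5,7,8} D(X)={4,5,6,7,8}: no change => not a revision
Total revisions = 1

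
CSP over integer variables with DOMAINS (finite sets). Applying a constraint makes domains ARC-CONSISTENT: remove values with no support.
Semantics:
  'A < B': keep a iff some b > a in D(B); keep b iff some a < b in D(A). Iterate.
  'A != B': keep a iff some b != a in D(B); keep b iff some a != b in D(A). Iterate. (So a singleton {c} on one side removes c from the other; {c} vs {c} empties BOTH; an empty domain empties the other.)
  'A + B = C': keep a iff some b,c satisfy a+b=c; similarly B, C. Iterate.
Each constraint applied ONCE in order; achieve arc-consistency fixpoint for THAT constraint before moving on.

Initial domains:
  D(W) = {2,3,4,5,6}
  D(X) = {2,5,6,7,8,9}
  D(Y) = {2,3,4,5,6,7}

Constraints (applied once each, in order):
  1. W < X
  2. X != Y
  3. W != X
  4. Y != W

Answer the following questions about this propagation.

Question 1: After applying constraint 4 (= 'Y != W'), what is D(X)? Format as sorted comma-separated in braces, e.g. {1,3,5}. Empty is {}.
Constraint 1 (W < X) on D(W)={2,3,4,5,6} D(X)={2,5,6,7,8,9}: X {2,5,6,7,8,9}->{5,6,7,8,9}
Constraint 2 (X != Y) on D(X)={5,6,7,8,9} D(Y)={2,3,4,5,6,7}: no change
Constraint 3 (W != X) on D(W)={2,3,4,5,6} D(X)={5,6,7,8,9}: no change
Constraint 4 (Y != W) on D(Y)={2,3,4,5,6,7} D(W)={2,3,4,5,6}: no change
So after constraint 4: D(X) = {5,6,7,8,9}

Answer: {5,6,7,8,9}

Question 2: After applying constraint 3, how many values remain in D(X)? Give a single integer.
Constraint 1 (W < X) on D(W)={2,3,4,5,6} D(X)={2,5,6,7,8,9}: X {2,5,6,7,8,9}->{5,6,7,8,9}
Constraint 2 (X != Y) on D(X)={5,6,7,8,9} D(Y)={2,3,4,5,6,7}: no change
Constraint 3 (W != X) on D(W)={2,3,4,5,6} D(X)={5,6,7,8,9}: no change
So after constraint 3: D(X)={5,6,7,8,9}, size = 5

Answer: 5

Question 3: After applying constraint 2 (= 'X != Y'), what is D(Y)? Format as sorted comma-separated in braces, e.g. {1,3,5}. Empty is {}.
Answer: {2,3,4,5,6,7}

Derivation:
Constraint 1 (W < X) on D(W)={2,3,4,5,6} D(X)={2,5,6,7,8,9}: X {2,5,6,7,8,9}->{5,6,7,8,9}
Constraint 2 (X != Y) on D(X)={5,6,7,8,9} D(Y)={2,3,4,5,6,7}: no change
So after constraint 2: D(Y) = {2,3,4,5,6,7}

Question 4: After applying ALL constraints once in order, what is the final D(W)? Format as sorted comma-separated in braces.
Answer: {2,3,4,5,6}

Derivation:
Constraint 1 (W < X) on D(W)={2,3,4,5,6} D(X)={2,5,6,7,8,9}: X {2,5,6,7,8,9}->{5,6,7,8,9}
Constraint 2 (X != Y) on D(X)={5,6,7,8,9} D(Y)={2,3,4,5,6,7}: no change
Constraint 3 (W != X) on D(W)={2,3,4,5,6} D(X)={5,6,7,8,9}: no change
Constraint 4 (Y != W) on D(Y)={2,3,4,5,6,7} D(W)={2,3,4,5,6}: no change
So after all 4 constraints: D(W) = {2,3,4,5,6}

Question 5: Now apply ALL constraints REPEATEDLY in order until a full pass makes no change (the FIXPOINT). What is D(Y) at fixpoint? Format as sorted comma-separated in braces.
Answer: {2,3,4,5,6,7}

Derivation:
pass 0 (initial): D(Y)={2,3,4,5,6,7}
pass 1: X {2,5,6,7,8,9}->{5,6,7,8,9}
pass 2: no change
Fixpoint after 2 passes: D(Y) = {2,3,4,5,6,7}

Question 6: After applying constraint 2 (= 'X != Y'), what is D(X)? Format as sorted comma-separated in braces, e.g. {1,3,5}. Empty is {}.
Answer: {5,6,7,8,9}

Derivation:
Constraint 1 (W < X) on D(W)={2,3,4,5,6} D(X)={2,5,6,7,8,9}: X {2,5,6,7,8,9}->{5,6,7,8,9}
Constraint 2 (X != Y) on D(X)={5,6,7,8,9} D(Y)={2,3,4,5,6,7}: no change
So after constraint 2: D(X) = {5,6,7,8,9}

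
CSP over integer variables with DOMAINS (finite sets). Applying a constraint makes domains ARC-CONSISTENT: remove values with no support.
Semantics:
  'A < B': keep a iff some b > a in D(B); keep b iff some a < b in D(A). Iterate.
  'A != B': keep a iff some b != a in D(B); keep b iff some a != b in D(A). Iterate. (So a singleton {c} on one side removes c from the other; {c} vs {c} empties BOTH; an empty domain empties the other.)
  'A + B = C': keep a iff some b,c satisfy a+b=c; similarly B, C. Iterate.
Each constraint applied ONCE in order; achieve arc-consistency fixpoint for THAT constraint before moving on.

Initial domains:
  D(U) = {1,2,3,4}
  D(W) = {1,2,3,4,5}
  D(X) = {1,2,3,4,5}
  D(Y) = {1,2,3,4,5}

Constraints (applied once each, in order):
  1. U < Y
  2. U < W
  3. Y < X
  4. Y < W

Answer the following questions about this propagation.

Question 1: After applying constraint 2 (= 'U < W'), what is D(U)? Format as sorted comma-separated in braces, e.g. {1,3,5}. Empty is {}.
Constraint 1 (U < Y) on D(U)={1,2,3,4} D(Y)={1,2,3,4,5}: Y {1,2,3,4,5}->{2,3,4,5}
Constraint 2 (U < W) on D(U)={1,2,3,4} D(W)={1,2,3,4,5}: W {1,2,3,4,5}->{2,3,4,5}
So after constraint 2: D(U) = {1,2,3,4}

Answer: {1,2,3,4}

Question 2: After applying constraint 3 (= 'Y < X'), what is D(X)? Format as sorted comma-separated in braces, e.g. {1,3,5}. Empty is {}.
Constraint 1 (U < Y) on D(U)={1,2,3,4} D(Y)={1,2,3,4,5}: Y {1,2,3,4,5}->{2,3,4,5}
Constraint 2 (U < W) on D(U)={1,2,3,4} D(W)={1,2,3,4,5}: W {1,2,3,4,5}->{2,3,4,5}
Constraint 3 (Y < X) on D(Y)={2,3,4,5} D(X)={1,2,3,4,5}: Y {2,3,4,5}->{2,3,4}; X {1,2,3,4,5}->{3,4,5}
So after constraint 3: D(X) = {3,4,5}

Answer: {3,4,5}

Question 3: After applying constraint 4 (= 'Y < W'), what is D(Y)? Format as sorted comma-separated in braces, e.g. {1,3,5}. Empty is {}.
Answer: {2,3,4}

Derivation:
Constraint 1 (U < Y) on D(U)={1,2,3,4} D(Y)={1,2,3,4,5}: Y {1,2,3,4,5}->{2,3,4,5}
Constraint 2 (U < W) on D(U)={1,2,3,4} D(W)={1,2,3,4,5}: W {1,2,3,4,5}->{2,3,4,5}
Constraint 3 (Y < X) on D(Y)={2,3,4,5} D(X)={1,2,3,4,5}: Y {2,3,4,5}->{2,3,4}; X {1,2,3,4,5}->{3,4,5}
Constraint 4 (Y < W) on D(Y)={2,3,4} D(W)={2,3,4,5}: W {2,3,4,5}->{3,4,5}
So after constraint 4: D(Y) = {2,3,4}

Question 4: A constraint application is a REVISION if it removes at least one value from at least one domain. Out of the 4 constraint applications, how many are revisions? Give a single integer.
Constraint 1 (U < Y) on D(U)={1,2,3,4} D(Y)={1,2,3,4,5}: Y {1,2,3,4,5}->{2,3,4,5} => REVISION
Constraint 2 (U < W) on D(U)={1,2,3,4} D(W)={1,2,3,4,5}: W {1,2,3,4,5}->{2,3,4,5} => REVISION
Constraint 3 (Y < X) on D(Y)={2,3,4,5} D(X)={1,2,3,4,5}: Y {2,3,4,5}->{2,3,4}; X {1,2,3,4,5}->{3,4,5} => REVISION
Constraint 4 (Y < W) on D(Y)={2,3,4} D(W)={2,3,4,5}: W {2,3,4,5}->{3,4,5} => REVISION
Total revisions = 4

Answer: 4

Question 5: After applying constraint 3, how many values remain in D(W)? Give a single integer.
Answer: 4

Derivation:
Constraint 1 (U < Y) on D(U)={1,2,3,4} D(Y)={1,2,3,4,5}: Y {1,2,3,4,5}->{2,3,4,5}
Constraint 2 (U < W) on D(U)={1,2,3,4} D(W)={1,2,3,4,5}: W {1,2,3,4,5}->{2,3,4,5}
Constraint 3 (Y < X) on D(Y)={2,3,4,5} D(X)={1,2,3,4,5}: Y {2,3,4,5}->{2,3,4}; X {1,2,3,4,5}->{3,4,5}
So after constraint 3: D(W)={2,3,4,5}, size = 4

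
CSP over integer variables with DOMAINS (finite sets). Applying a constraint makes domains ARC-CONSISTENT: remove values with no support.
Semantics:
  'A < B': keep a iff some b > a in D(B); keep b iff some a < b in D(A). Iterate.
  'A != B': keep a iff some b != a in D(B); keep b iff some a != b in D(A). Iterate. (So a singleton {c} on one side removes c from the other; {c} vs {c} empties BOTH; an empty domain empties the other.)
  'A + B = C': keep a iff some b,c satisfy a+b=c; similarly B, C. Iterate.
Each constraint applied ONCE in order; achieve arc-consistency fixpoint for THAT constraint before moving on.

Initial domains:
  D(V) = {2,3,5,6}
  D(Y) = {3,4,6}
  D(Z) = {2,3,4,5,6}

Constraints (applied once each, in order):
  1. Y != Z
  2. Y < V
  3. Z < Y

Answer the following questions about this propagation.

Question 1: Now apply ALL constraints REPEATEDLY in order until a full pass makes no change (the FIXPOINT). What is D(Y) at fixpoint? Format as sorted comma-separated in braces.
Answer: {3,4}

Derivation:
pass 0 (initial): D(Y)={3,4,6}
pass 1: V {2,3,5,6}->{5,6}; Y {3,4,6}->{3,4}; Z {2,3,4,5,6}->{2,3}
pass 2: no change
Fixpoint after 2 passes: D(Y) = {3,4}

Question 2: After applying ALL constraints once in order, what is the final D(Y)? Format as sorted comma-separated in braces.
Constraint 1 (Y != Z) on D(Y)={3,4,6} D(Z)={2,3,4,5,6}: no change
Constraint 2 (Y < V) on D(Y)={3,4,6} D(V)={2,3,5,6}: Y {3,4,6}->{3,4}; V {2,3,5,6}->{5,6}
Constraint 3 (Z < Y) on D(Z)={2,3,4,5,6} D(Y)={3,4}: Z {2,3,4,5,6}->{2,3}
So after all 3 constraints: D(Y) = {3,4}

Answer: {3,4}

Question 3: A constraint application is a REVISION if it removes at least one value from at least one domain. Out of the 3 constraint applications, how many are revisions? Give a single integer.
Constraint 1 (Y != Z) on D(Y)={3,4,6} D(Z)={2,3,4,5,6}: no change => not a revision
Constraint 2 (Y < V) on D(Y)={3,4,6} D(V)={2,3,5,6}: Y {3,4,6}->{3,4}; V {2,3,5,6}->{5,6} => REVISION
Constraint 3 (Z < Y) on D(Z)={2,3,4,5,6} D(Y)={3,4}: Z {2,3,4,5,6}->{2,3} => REVISION
Total revisions = 2

Answer: 2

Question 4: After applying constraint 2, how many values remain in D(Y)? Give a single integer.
Answer: 2

Derivation:
Constraint 1 (Y != Z) on D(Y)={3,4,6} D(Z)={2,3,4,5,6}: no change
Constraint 2 (Y < V) on D(Y)={3,4,6} D(V)={2,3,5,6}: Y {3,4,6}->{3,4}; V {2,3,5,6}->{5,6}
So after constraint 2: D(Y)={3,4}, size = 2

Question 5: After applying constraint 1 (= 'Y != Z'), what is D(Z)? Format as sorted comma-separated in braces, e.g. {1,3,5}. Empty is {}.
Answer: {2,3,4,5,6}

Derivation:
Constraint 1 (Y != Z) on D(Y)={3,4,6} D(Z)={2,3,4,5,6}: no change
So after constraint 1: D(Z) = {2,3,4,5,6}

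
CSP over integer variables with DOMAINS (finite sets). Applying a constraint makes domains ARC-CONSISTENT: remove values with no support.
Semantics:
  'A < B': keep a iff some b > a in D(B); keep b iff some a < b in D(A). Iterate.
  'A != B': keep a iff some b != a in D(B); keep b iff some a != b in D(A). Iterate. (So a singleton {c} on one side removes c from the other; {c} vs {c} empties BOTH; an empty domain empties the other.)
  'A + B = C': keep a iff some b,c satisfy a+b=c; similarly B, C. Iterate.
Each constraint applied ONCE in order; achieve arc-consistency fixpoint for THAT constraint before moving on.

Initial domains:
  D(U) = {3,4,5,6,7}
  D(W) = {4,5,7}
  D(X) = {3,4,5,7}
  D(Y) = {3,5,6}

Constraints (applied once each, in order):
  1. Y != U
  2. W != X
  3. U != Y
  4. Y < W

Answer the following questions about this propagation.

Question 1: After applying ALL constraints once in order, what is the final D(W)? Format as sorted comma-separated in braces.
Answer: {4,5,7}

Derivation:
Constraint 1 (Y != U) on D(Y)={3,5,6} D(U)={3,4,5,6,7}: no change
Constraint 2 (W != X) on D(W)={4,5,7} D(X)={3,4,5,7}: no change
Constraint 3 (U != Y) on D(U)={3,4,5,6,7} D(Y)={3,5,6}: no change
Constraint 4 (Y < W) on D(Y)={3,5,6} D(W)={4,5,7}: no change
So after all 4 constraints: D(W) = {4,5,7}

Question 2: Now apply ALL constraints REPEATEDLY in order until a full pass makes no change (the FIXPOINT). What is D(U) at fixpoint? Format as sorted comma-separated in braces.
pass 0 (initial): D(U)={3,4,5,6,7}
pass 1: no change
Fixpoint after 1 passes: D(U) = {3,4,5,6,7}

Answer: {3,4,5,6,7}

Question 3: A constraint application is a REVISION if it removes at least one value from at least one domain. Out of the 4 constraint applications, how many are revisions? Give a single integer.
Answer: 0

Derivation:
Constraint 1 (Y != U) on D(Y)={3,5,6} D(U)={3,4,5,6,7}: no change => not a revision
Constraint 2 (W != X) on D(W)={4,5,7} D(X)={3,4,5,7}: no change => not a revision
Constraint 3 (U != Y) on D(U)={3,4,5,6,7} D(Y)={3,5,6}: no change => not a revision
Constraint 4 (Y < W) on D(Y)={3,5,6} D(W)={4,5,7}: no change => not a revision
Total revisions = 0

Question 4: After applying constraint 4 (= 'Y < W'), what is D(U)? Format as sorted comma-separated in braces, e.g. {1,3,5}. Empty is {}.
Answer: {3,4,5,6,7}

Derivation:
Constraint 1 (Y != U) on D(Y)={3,5,6} D(U)={3,4,5,6,7}: no change
Constraint 2 (W != X) on D(W)={4,5,7} D(X)={3,4,5,7}: no change
Constraint 3 (U != Y) on D(U)={3,4,5,6,7} D(Y)={3,5,6}: no change
Constraint 4 (Y < W) on D(Y)={3,5,6} D(W)={4,5,7}: no change
So after constraint 4: D(U) = {3,4,5,6,7}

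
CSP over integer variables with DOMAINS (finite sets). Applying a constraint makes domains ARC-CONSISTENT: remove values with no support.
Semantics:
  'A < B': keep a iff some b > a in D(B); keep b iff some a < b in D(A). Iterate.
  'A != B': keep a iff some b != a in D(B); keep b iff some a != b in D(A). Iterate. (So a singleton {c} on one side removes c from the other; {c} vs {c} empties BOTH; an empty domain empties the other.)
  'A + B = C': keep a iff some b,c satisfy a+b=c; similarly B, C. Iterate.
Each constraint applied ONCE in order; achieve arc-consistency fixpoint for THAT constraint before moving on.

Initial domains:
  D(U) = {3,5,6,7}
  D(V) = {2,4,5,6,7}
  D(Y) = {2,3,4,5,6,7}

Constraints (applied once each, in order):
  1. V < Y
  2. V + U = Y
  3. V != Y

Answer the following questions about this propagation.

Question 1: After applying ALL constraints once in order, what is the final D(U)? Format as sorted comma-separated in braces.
Answer: {3,5}

Derivation:
Constraint 1 (V < Y) on D(V)={2,4,5,6,7} D(Y)={2,3,4,5,6,7}: V {2,4,5,6,7}->{2,4,5,6}; Y {2,3,4,5,6,7}->{3,4,5,6,7}
Constraint 2 (V + U = Y) on D(V)={2,4,5,6} D(U)={3,5,6,7} D(Y)={3,4,5,6,7}: V {2,4,5,6}->{2,4}; U {3,5,6,7}->{3,5}; Y {3,4,5,6,7}->{5,7}
Constraint 3 (V != Y) on D(V)={2,4} D(Y)={5,7}: no change
So after all 3 constraints: D(U) = {3,5}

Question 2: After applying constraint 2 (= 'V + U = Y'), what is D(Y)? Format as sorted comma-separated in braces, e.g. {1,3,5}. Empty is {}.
Answer: {5,7}

Derivation:
Constraint 1 (V < Y) on D(V)={2,4,5,6,7} D(Y)={2,3,4,5,6,7}: V {2,4,5,6,7}->{2,4,5,6}; Y {2,3,4,5,6,7}->{3,4,5,6,7}
Constraint 2 (V + U = Y) on D(V)={2,4,5,6} D(U)={3,5,6,7} D(Y)={3,4,5,6,7}: V {2,4,5,6}->{2,4}; U {3,5,6,7}->{3,5}; Y {3,4,5,6,7}->{5,7}
So after constraint 2: D(Y) = {5,7}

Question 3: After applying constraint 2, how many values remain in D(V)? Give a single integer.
Constraint 1 (V < Y) on D(V)={2,4,5,6,7} D(Y)={2,3,4,5,6,7}: V {2,4,5,6,7}->{2,4,5,6}; Y {2,3,4,5,6,7}->{3,4,5,6,7}
Constraint 2 (V + U = Y) on D(V)={2,4,5,6} D(U)={3,5,6,7} D(Y)={3,4,5,6,7}: V {2,4,5,6}->{2,4}; U {3,5,6,7}->{3,5}; Y {3,4,5,6,7}->{5,7}
So after constraint 2: D(V)={2,4}, size = 2

Answer: 2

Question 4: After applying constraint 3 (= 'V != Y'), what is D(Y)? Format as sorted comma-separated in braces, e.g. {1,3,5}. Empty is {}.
Answer: {5,7}

Derivation:
Constraint 1 (V < Y) on D(V)={2,4,5,6,7} D(Y)={2,3,4,5,6,7}: V {2,4,5,6,7}->{2,4,5,6}; Y {2,3,4,5,6,7}->{3,4,5,6,7}
Constraint 2 (V + U = Y) on D(V)={2,4,5,6} D(U)={3,5,6,7} D(Y)={3,4,5,6,7}: V {2,4,5,6}->{2,4}; U {3,5,6,7}->{3,5}; Y {3,4,5,6,7}->{5,7}
Constraint 3 (V != Y) on D(V)={2,4} D(Y)={5,7}: no change
So after constraint 3: D(Y) = {5,7}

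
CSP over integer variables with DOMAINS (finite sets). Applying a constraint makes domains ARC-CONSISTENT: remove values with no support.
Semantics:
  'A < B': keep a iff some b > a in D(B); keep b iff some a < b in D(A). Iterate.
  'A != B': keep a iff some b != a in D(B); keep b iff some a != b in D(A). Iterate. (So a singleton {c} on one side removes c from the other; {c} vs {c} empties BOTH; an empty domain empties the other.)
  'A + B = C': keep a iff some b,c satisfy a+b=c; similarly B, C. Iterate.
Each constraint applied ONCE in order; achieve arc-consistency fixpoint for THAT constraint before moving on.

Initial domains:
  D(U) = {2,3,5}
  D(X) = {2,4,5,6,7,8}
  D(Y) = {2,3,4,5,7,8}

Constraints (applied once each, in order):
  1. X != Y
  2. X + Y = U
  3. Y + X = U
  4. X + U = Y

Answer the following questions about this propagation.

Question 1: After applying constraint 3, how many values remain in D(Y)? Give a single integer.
Answer: 1

Derivation:
Constraint 1 (X != Y) on D(X)={2,4,5,6,7,8} D(Y)={2,3,4,5,7,8}: no change
Constraint 2 (X + Y = U) on D(X)={2,4,5,6,7,8} D(Y)={2,3,4,5,7,8} D(U)={2,3,5}: X {2,4,5,6,7,8}->{2}; Y {2,3,4,5,7,8}->{3}; U {2,3,5}->{5}
Constraint 3 (Y + X = U) on D(Y)={3} D(X)={2} D(U)={5}: no change
So after constraint 3: D(Y)={3}, size = 1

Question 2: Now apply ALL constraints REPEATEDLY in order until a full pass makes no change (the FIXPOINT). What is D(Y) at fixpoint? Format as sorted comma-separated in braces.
pass 0 (initial): D(Y)={2,3,4,5,7,8}
pass 1: U {2,3,5}->{}; X {2,4,5,6,7,8}->{}; Y {2,3,4,5,7,8}->{}
pass 2: no change
Fixpoint after 2 passes: D(Y) = {}

Answer: {}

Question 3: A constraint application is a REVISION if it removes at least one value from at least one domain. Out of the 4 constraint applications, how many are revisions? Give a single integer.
Constraint 1 (X != Y) on D(X)={2,4,5,6,7,8} D(Y)={2,3,4,5,7,8}: no change => not a revision
Constraint 2 (X + Y = U) on D(X)={2,4,5,6,7,8} D(Y)={2,3,4,5,7,8} D(U)={2,3,5}: X {2,4,5,6,7,8}->{2}; Y {2,3,4,5,7,8}->{3}; U {2,3,5}->{5} => REVISION
Constraint 3 (Y + X = U) on D(Y)={3} D(X)={2} D(U)={5}: no change => not a revision
Constraint 4 (X + U = Y) on D(X)={2} D(U)={5} D(Y)={3}: X {2}->{}; U {5}->{}; Y {3}->{} => REVISION
Total revisions = 2

Answer: 2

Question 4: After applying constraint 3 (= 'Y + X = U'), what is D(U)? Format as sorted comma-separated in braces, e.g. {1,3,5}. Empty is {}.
Answer: {5}

Derivation:
Constraint 1 (X != Y) on D(X)={2,4,5,6,7,8} D(Y)={2,3,4,5,7,8}: no change
Constraint 2 (X + Y = U) on D(X)={2,4,5,6,7,8} D(Y)={2,3,4,5,7,8} D(U)={2,3,5}: X {2,4,5,6,7,8}->{2}; Y {2,3,4,5,7,8}->{3}; U {2,3,5}->{5}
Constraint 3 (Y + X = U) on D(Y)={3} D(X)={2} D(U)={5}: no change
So after constraint 3: D(U) = {5}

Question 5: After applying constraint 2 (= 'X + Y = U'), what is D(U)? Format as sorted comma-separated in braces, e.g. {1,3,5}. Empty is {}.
Constraint 1 (X != Y) on D(X)={2,4,5,6,7,8} D(Y)={2,3,4,5,7,8}: no change
Constraint 2 (X + Y = U) on D(X)={2,4,5,6,7,8} D(Y)={2,3,4,5,7,8} D(U)={2,3,5}: X {2,4,5,6,7,8}->{2}; Y {2,3,4,5,7,8}->{3}; U {2,3,5}->{5}
So after constraint 2: D(U) = {5}

Answer: {5}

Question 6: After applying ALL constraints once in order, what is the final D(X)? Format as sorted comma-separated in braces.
Answer: {}

Derivation:
Constraint 1 (X != Y) on D(X)={2,4,5,6,7,8} D(Y)={2,3,4,5,7,8}: no change
Constraint 2 (X + Y = U) on D(X)={2,4,5,6,7,8} D(Y)={2,3,4,5,7,8} D(U)={2,3,5}: X {2,4,5,6,7,8}->{2}; Y {2,3,4,5,7,8}->{3}; U {2,3,5}->{5}
Constraint 3 (Y + X = U) on D(Y)={3} D(X)={2} D(U)={5}: no change
Constraint 4 (X + U = Y) on D(X)={2} D(U)={5} D(Y)={3}: X {2}->{}; U {5}->{}; Y {3}->{}
So after all 4 constraints: D(X) = {}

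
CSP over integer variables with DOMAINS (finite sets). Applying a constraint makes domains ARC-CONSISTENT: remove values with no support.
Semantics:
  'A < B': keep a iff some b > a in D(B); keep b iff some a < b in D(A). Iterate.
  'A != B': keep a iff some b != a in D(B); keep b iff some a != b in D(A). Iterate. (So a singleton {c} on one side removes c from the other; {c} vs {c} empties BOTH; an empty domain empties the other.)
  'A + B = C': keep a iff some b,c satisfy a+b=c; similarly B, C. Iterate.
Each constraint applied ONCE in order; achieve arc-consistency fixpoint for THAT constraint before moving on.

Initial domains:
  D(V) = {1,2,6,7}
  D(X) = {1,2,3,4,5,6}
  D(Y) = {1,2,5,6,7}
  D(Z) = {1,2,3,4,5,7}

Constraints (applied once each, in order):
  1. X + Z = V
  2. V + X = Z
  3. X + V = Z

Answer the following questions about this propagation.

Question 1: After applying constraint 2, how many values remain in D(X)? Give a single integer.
Constraint 1 (X + Z = V) on D(X)={1,2,3,4,5,6} D(Z)={1,2,3,4,5,7} D(V)={1,2,6,7}: Z {1,2,3,4,5,7}->{1,2,3,4,5}; V {1,2,6,7}->{2,6,7}
Constraint 2 (V + X = Z) on D(V)={2,6,7} D(X)={1,2,3,4,5,6} D(Z)={1,2,3,4,5}: V {2,6,7}->{2}; X {1,2,3,4,5,6}->{1,2,3}; Z {1,2,3,4,5}->{3,4,5}
So after constraint 2: D(X)={1,2,3}, size = 3

Answer: 3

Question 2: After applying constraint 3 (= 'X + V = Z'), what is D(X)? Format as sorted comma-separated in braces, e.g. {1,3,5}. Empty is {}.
Answer: {1,2,3}

Derivation:
Constraint 1 (X + Z = V) on D(X)={1,2,3,4,5,6} D(Z)={1,2,3,4,5,7} D(V)={1,2,6,7}: Z {1,2,3,4,5,7}->{1,2,3,4,5}; V {1,2,6,7}->{2,6,7}
Constraint 2 (V + X = Z) on D(V)={2,6,7} D(X)={1,2,3,4,5,6} D(Z)={1,2,3,4,5}: V {2,6,7}->{2}; X {1,2,3,4,5,6}->{1,2,3}; Z {1,2,3,4,5}->{3,4,5}
Constraint 3 (X + V = Z) on D(X)={1,2,3} D(V)={2} D(Z)={3,4,5}: no change
So after constraint 3: D(X) = {1,2,3}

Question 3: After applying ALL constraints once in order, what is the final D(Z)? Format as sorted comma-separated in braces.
Constraint 1 (X + Z = V) on D(X)={1,2,3,4,5,6} D(Z)={1,2,3,4,5,7} D(V)={1,2,6,7}: Z {1,2,3,4,5,7}->{1,2,3,4,5}; V {1,2,6,7}->{2,6,7}
Constraint 2 (V + X = Z) on D(V)={2,6,7} D(X)={1,2,3,4,5,6} D(Z)={1,2,3,4,5}: V {2,6,7}->{2}; X {1,2,3,4,5,6}->{1,2,3}; Z {1,2,3,4,5}->{3,4,5}
Constraint 3 (X + V = Z) on D(X)={1,2,3} D(V)={2} D(Z)={3,4,5}: no change
So after all 3 constraints: D(Z) = {3,4,5}

Answer: {3,4,5}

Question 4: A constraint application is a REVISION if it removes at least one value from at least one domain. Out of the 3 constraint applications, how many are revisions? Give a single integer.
Constraint 1 (X + Z = V) on D(X)={1,2,3,4,5,6} D(Z)={1,2,3,4,5,7} D(V)={1,2,6,7}: Z {1,2,3,4,5,7}->{1,2,3,4,5}; V {1,2,6,7}->{2,6,7} => REVISION
Constraint 2 (V + X = Z) on D(V)={2,6,7} D(X)={1,2,3,4,5,6} D(Z)={1,2,3,4,5}: V {2,6,7}->{2}; X {1,2,3,4,5,6}->{1,2,3}; Z {1,2,3,4,5}->{3,4,5} => REVISION
Constraint 3 (X + V = Z) on D(X)={1,2,3} D(V)={2} D(Z)={3,4,5}: no change => not a revision
Total revisions = 2

Answer: 2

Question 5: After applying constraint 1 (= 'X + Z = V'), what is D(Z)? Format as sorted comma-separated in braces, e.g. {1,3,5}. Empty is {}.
Answer: {1,2,3,4,5}

Derivation:
Constraint 1 (X + Z = V) on D(X)={1,2,3,4,5,6} D(Z)={1,2,3,4,5,7} D(V)={1,2,6,7}: Z {1,2,3,4,5,7}->{1,2,3,4,5}; V {1,2,6,7}->{2,6,7}
So after constraint 1: D(Z) = {1,2,3,4,5}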